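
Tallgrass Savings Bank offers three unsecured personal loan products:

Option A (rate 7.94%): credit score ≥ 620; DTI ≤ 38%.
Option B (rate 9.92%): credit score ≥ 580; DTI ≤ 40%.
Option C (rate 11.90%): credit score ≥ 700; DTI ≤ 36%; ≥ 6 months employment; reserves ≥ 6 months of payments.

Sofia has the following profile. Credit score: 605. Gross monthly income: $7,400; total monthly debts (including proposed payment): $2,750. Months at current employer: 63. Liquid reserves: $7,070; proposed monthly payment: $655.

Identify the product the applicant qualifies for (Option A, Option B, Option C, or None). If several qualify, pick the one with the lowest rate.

Option B

DTI = 2,750/7,400 = 37.2%.
Reserves = 7,070/655 = 10.8 months.
Option A: score 605 < 620; DTI 37.2% ≤ 38% → does not qualify.
Option B: score 605 ≥ 580; DTI 37.2% ≤ 40% → qualifies.
Option C: score 605 < 700; DTI 37.2% > 36%; employment 63 ≥ 6 mo; reserves 10.8 ≥ 6 mo → does not qualify.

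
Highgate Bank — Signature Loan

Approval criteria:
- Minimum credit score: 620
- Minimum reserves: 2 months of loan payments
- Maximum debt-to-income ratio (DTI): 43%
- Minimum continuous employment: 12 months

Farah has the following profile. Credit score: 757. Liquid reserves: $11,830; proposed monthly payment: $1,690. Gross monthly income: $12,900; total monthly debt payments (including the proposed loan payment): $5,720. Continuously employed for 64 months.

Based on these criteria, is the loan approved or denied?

Credit score 757 ≥ 620 (meets)
Liquid reserves cover 11,830/1,690 = 7.0 months — ≥ 2 required
DTI: 5,720 ÷ 12,900 = 44.3%, exceeds the 43% cap
Employment 64 ≥ 12 months
Fails on DTI.

Denied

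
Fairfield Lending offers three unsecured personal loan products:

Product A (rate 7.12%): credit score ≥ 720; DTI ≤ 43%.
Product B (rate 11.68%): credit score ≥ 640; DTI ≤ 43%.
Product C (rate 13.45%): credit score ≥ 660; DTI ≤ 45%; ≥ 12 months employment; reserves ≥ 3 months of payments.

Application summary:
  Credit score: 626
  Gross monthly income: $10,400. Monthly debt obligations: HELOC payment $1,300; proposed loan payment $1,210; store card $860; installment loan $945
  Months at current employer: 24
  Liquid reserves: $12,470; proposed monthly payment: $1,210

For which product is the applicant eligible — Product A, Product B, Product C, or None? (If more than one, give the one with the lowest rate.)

None

Total debts = (1,300 + 1,210 + 860 + 945) = 4,315; DTI = 4,315/10,400 = 41.5%.
Reserves = 12,470/1,210 = 10.3 months.
Product A: score 626 < 720; DTI 41.5% ≤ 43% → does not qualify.
Product B: score 626 < 640; DTI 41.5% ≤ 43% → does not qualify.
Product C: score 626 < 660; DTI 41.5% ≤ 45%; employment 24 ≥ 12 mo; reserves 10.3 ≥ 3 mo → does not qualify.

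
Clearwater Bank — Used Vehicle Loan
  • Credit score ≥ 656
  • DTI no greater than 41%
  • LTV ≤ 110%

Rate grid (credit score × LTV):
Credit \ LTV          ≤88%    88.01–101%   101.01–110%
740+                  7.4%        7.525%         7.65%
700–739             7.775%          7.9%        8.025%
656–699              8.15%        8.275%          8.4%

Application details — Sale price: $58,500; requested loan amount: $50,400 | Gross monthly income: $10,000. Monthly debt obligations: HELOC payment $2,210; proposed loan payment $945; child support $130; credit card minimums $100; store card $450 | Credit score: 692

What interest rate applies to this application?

Credit score 692 ≥ 656; Total monthly debts = (2,210 + 945 + 130 + 100 + 450) = 3,835. DTI: 3,835 ÷ 10,000 = 38.4%, within the 41% cap
Loan-to-value = 50,400/58,500 = 86.2% — pass (110% max)
Score 692 is in the 656–699 band; LTV 86.2% is in the ≤88% band → 8.15%.

8.15%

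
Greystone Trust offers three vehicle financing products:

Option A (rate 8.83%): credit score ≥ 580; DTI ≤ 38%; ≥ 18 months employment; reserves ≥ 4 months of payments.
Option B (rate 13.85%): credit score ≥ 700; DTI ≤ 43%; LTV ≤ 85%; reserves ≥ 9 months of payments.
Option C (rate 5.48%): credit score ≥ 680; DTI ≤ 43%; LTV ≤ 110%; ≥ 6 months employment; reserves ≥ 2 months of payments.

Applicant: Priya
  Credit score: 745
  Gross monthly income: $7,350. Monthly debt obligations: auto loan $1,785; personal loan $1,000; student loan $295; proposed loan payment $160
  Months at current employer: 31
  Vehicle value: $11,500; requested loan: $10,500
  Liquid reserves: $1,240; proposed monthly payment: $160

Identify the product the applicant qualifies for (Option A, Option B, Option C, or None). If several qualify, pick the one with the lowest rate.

None

Total debts = (1,785 + 1,000 + 295 + 160) = 3,240; DTI = 3,240/7,350 = 44.1%.
LTV = 10,500/11,500 = 91.3%.
Reserves = 1,240/160 = 7.8 months.
Option A: score 745 ≥ 580; DTI 44.1% > 38%; employment 31 ≥ 18 mo; reserves 7.8 ≥ 4 mo → does not qualify.
Option B: score 745 ≥ 700; DTI 44.1% > 43%; LTV 91.3% > 85%; reserves 7.8 < 9 mo → does not qualify.
Option C: score 745 ≥ 680; DTI 44.1% > 43%; LTV 91.3% ≤ 110%; employment 31 ≥ 6 mo; reserves 7.8 ≥ 2 mo → does not qualify.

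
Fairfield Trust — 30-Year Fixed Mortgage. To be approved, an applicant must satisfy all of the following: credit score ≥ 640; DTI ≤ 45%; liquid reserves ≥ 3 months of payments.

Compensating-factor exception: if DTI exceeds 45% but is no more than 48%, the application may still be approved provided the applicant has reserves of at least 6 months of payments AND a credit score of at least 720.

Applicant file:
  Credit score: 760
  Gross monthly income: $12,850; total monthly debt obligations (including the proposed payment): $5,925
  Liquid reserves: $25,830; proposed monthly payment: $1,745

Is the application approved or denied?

Approved

Credit score 760 ≥ 640 (meets base)
DTI = 5,925/12,850 = 46.1% > 45% — standard DTI limit exceeded.
Liquid reserves cover 25,830/1,745 = 14.8 months — ≥ 3 required
DTI 46.1% is within the 45%–48% exception band; checking compensating factors.
Reserves 14.8 ≥ 6 months; credit score 760 ≥ 720.
Both compensating conditions met → exception applies.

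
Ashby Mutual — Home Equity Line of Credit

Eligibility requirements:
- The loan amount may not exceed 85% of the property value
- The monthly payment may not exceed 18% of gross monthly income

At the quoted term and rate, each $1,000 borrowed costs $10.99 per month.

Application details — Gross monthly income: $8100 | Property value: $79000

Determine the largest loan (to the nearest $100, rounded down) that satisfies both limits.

$67,100

Payment cap: 18% × $8,100 = $1,458/month.
At $10.99 per $1,000, that supports 1,458/10.99 × 1,000 ≈ $132,666 → $132,600.
LTV cap: 85% × $79,000 = $67,150 → $67,100.
Binding constraint: loan-to-value.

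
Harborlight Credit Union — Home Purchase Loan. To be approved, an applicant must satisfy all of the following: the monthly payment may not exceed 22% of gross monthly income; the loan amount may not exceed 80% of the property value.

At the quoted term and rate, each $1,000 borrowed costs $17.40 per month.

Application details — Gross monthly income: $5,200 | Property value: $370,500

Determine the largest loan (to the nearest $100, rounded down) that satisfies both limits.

$65,700

Payment cap: 22% × $5,200 = $1,144/month.
At $17.40 per $1,000, that supports 1,144/17.40 × 1,000 ≈ $65,747 → $65,700.
LTV cap: 80% × $370,500 = $296,400 → $296,400.
Binding constraint: payment-to-income.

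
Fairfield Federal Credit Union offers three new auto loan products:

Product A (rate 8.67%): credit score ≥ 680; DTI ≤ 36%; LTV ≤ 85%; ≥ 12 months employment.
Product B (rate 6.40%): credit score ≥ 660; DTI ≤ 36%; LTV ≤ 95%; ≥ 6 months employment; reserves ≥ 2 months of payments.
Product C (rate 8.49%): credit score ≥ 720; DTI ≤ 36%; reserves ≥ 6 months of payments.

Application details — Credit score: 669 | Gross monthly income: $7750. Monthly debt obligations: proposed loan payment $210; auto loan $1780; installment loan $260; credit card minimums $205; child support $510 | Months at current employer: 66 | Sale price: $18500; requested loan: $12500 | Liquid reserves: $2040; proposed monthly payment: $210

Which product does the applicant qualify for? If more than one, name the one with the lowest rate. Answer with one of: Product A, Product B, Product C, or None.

Total debts = (210 + 1,780 + 260 + 205 + 510) = 2,965; DTI = 2,965/7,750 = 38.3%.
LTV = 12,500/18,500 = 67.6%.
Reserves = 2,040/210 = 9.7 months.
Product A: score 669 < 680; DTI 38.3% > 36%; LTV 67.6% ≤ 85%; employment 66 ≥ 12 mo → does not qualify.
Product B: score 669 ≥ 660; DTI 38.3% > 36%; LTV 67.6% ≤ 95%; employment 66 ≥ 6 mo; reserves 9.7 ≥ 2 mo → does not qualify.
Product C: score 669 < 720; DTI 38.3% > 36%; reserves 9.7 ≥ 6 mo → does not qualify.

None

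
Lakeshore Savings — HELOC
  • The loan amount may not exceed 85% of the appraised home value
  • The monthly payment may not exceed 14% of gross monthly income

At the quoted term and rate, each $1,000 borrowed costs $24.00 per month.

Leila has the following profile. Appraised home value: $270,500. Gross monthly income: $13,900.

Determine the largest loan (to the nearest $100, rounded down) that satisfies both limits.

$81,000

Payment cap: 14% × $13,900 = $1,946/month.
At $24.00 per $1,000, that supports 1,946/24.00 × 1,000 ≈ $81,083 → $81,000.
LTV cap: 85% × $270,500 = $229,925 → $229,900.
Binding constraint: payment-to-income.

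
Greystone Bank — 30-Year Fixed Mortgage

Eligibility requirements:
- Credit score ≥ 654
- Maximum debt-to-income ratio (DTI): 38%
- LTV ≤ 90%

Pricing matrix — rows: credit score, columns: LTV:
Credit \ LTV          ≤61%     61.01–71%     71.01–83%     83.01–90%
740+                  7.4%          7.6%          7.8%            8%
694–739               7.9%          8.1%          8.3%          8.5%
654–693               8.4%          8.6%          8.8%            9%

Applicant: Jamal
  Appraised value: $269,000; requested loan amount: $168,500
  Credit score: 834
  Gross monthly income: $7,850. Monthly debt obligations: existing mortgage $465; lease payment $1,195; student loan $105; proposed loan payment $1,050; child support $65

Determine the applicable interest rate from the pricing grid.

7.6%

Credit score 834 ≥ 654; Total monthly debts = (465 + 1,195 + 105 + 1,050 + 65) = 2,880. DTI: 2,880 ÷ 7,850 = 36.7%, within the 38% cap
LTV: 168,500 ÷ 269,000 = 62.6%, within 90% cap
Score 834 is in the 740+ band; LTV 62.6% is in the 61.01–71% band → 7.6%.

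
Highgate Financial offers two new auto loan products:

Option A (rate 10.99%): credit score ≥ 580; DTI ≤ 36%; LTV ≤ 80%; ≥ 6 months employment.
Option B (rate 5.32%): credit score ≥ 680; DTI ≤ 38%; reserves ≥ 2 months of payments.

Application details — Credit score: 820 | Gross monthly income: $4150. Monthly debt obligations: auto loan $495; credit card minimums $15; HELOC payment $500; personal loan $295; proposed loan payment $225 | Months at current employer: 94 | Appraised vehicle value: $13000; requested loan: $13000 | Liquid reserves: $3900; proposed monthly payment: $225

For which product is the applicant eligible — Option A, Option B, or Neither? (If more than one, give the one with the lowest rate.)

Option B

Total debts = (495 + 15 + 500 + 295 + 225) = 1,530; DTI = 1,530/4,150 = 36.9%.
LTV = 13,000/13,000 = 100%.
Reserves = 3,900/225 = 17.3 months.
Option A: score 820 ≥ 580; DTI 36.9% > 36%; LTV 100% > 80%; employment 94 ≥ 6 mo → does not qualify.
Option B: score 820 ≥ 680; DTI 36.9% ≤ 38%; reserves 17.3 ≥ 2 mo → qualifies.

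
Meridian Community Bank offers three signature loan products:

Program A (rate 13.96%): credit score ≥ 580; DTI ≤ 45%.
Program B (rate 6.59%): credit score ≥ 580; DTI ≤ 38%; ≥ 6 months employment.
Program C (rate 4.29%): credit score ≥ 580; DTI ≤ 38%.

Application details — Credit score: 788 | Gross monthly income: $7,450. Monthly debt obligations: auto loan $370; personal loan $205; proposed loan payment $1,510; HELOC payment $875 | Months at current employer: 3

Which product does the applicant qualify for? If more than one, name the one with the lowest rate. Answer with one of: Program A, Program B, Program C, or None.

Program A

Total debts = (370 + 205 + 1,510 + 875) = 2,960; DTI = 2,960/7,450 = 39.7%.
Program A: score 788 ≥ 580; DTI 39.7% ≤ 45% → qualifies.
Program B: score 788 ≥ 580; DTI 39.7% > 38%; employment 3 < 6 mo → does not qualify.
Program C: score 788 ≥ 580; DTI 39.7% > 38% → does not qualify.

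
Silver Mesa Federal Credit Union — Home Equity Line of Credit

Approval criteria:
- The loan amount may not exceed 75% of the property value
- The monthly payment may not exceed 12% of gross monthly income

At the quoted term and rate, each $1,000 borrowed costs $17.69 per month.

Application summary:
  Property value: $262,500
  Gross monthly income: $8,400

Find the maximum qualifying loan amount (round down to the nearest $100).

Payment cap: 12% × $8,400 = $1,008/month.
At $17.69 per $1,000, that supports 1,008/17.69 × 1,000 ≈ $56,981 → $56,900.
LTV cap: 75% × $262,500 = $196,875 → $196,800.
Binding constraint: payment-to-income.

$56,900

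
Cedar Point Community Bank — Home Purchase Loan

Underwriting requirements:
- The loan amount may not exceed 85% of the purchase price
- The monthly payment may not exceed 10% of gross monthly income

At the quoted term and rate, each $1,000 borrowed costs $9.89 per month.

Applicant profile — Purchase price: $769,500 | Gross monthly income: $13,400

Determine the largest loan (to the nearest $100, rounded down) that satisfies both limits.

Payment cap: 10% × $13,400 = $1,340/month.
At $9.89 per $1,000, that supports 1,340/9.89 × 1,000 ≈ $135,490 → $135,400.
LTV cap: 85% × $769,500 = $654,075 → $654,000.
Binding constraint: payment-to-income.

$135,400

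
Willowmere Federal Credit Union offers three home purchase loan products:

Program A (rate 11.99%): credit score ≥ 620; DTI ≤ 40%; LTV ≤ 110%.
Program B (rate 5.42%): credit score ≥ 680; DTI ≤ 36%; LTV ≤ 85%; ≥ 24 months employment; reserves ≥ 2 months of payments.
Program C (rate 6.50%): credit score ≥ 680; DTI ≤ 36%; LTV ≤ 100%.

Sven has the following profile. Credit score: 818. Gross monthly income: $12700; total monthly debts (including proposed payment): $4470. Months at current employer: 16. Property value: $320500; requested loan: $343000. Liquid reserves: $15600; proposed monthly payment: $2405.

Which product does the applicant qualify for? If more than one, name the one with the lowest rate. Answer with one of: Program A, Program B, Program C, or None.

Program A

DTI = 4,470/12,700 = 35.2%.
LTV = 343,000/320,500 = 107%.
Reserves = 15,600/2,405 = 6.5 months.
Program A: score 818 ≥ 620; DTI 35.2% ≤ 40%; LTV 107% ≤ 110% → qualifies.
Program B: score 818 ≥ 680; DTI 35.2% ≤ 36%; LTV 107% > 85%; employment 16 < 24 mo; reserves 6.5 ≥ 2 mo → does not qualify.
Program C: score 818 ≥ 680; DTI 35.2% ≤ 36%; LTV 107% > 100% → does not qualify.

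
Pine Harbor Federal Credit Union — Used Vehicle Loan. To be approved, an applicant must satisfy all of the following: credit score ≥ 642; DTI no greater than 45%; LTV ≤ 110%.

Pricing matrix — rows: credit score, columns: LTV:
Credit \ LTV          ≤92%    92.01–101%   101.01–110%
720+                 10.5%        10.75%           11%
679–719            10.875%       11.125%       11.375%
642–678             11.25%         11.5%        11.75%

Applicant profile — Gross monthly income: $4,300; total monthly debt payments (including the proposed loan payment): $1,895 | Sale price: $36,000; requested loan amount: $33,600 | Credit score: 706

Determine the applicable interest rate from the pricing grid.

11.125%

Credit score 706 ≥ 642; Debt-to-income = 1,895/4,300 = 44.1% — meets 45% limit
LTV = 33,600/36,000 = 93.3% ≤ 110%
Credit 706 → row 679–719; LTV 93.3% → column 92.01–101%. Grid cell → 11.125%.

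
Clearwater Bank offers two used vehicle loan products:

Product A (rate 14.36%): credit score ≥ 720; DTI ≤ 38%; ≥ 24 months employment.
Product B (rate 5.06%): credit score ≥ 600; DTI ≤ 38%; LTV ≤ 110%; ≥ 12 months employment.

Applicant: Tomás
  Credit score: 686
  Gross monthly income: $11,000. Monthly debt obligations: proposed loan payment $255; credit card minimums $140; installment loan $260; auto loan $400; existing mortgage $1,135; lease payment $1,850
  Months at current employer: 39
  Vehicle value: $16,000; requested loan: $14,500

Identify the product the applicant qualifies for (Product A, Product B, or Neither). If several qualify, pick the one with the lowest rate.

Product B

Total debts = (255 + 140 + 260 + 400 + 1,135 + 1,850) = 4,040; DTI = 4,040/11,000 = 36.7%.
LTV = 14,500/16,000 = 90.6%.
Product A: score 686 < 720; DTI 36.7% ≤ 38%; employment 39 ≥ 24 mo → does not qualify.
Product B: score 686 ≥ 600; DTI 36.7% ≤ 38%; LTV 90.6% ≤ 110%; employment 39 ≥ 12 mo → qualifies.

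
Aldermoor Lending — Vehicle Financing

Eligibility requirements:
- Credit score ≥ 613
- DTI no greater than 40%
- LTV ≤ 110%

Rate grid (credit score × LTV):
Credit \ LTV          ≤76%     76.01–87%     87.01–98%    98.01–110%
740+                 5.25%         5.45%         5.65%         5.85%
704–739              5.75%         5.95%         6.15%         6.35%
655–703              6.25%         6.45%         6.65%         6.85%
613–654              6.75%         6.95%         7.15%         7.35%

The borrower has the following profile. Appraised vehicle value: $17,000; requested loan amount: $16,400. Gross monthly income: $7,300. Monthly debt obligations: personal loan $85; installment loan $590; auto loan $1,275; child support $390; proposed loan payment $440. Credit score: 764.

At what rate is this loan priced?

Credit score 764 ≥ 613; Total monthly debts = (85 + 590 + 1,275 + 390 + 440) = 2,780. DTI: 2,780 ÷ 7,300 = 38.1%, within the 40% cap
LTV: 16,400 ÷ 17,000 = 96.5%, within 110% cap
Score 764 is in the 740+ band; LTV 96.5% is in the 87.01–98% band → 5.65%.

5.65%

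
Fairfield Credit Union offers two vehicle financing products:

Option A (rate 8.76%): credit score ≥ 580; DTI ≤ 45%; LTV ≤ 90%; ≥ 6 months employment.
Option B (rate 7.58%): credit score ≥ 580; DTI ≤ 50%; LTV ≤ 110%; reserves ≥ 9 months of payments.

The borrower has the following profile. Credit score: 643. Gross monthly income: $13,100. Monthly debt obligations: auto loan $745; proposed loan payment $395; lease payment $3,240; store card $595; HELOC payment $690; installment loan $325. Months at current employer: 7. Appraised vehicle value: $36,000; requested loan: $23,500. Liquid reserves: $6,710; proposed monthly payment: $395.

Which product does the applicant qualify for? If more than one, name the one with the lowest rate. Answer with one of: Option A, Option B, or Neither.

Option B

Total debts = (745 + 395 + 3,240 + 595 + 690 + 325) = 5,990; DTI = 5,990/13,100 = 45.7%.
LTV = 23,500/36,000 = 65.3%.
Reserves = 6,710/395 = 17.0 months.
Option A: score 643 ≥ 580; DTI 45.7% > 45%; LTV 65.3% ≤ 90%; employment 7 ≥ 6 mo → does not qualify.
Option B: score 643 ≥ 580; DTI 45.7% ≤ 50%; LTV 65.3% ≤ 110%; reserves 17.0 ≥ 9 mo → qualifies.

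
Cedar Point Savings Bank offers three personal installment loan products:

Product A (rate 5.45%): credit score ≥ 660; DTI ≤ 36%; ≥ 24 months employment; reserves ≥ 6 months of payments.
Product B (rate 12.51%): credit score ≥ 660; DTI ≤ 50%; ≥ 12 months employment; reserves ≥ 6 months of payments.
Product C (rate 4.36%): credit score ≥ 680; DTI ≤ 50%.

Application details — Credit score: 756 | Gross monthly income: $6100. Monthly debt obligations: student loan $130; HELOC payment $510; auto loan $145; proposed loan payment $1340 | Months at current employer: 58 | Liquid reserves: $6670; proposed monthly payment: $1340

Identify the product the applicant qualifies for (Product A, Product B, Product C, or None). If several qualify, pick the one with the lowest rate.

Total debts = (130 + 510 + 145 + 1,340) = 2,125; DTI = 2,125/6,100 = 34.8%.
Reserves = 6,670/1,340 = 5.0 months.
Product A: score 756 ≥ 660; DTI 34.8% ≤ 36%; employment 58 ≥ 24 mo; reserves 5.0 < 6 mo → does not qualify.
Product B: score 756 ≥ 660; DTI 34.8% ≤ 50%; employment 58 ≥ 12 mo; reserves 5.0 < 6 mo → does not qualify.
Product C: score 756 ≥ 680; DTI 34.8% ≤ 50% → qualifies.

Product C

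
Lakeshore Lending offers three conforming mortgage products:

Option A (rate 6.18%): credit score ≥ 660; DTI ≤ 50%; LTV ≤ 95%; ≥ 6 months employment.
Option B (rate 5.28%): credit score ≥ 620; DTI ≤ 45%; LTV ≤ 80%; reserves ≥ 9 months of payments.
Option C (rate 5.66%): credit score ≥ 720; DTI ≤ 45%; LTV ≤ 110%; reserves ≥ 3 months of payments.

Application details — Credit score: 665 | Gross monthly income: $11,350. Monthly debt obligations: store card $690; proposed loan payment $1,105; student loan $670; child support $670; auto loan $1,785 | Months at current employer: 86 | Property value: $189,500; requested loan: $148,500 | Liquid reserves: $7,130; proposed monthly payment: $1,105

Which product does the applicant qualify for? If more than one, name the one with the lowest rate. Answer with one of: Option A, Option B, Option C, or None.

Total debts = (690 + 1,105 + 670 + 670 + 1,785) = 4,920; DTI = 4,920/11,350 = 43.3%.
LTV = 148,500/189,500 = 78.4%.
Reserves = 7,130/1,105 = 6.5 months.
Option A: score 665 ≥ 660; DTI 43.3% ≤ 50%; LTV 78.4% ≤ 95%; employment 86 ≥ 6 mo → qualifies.
Option B: score 665 ≥ 620; DTI 43.3% ≤ 45%; LTV 78.4% ≤ 80%; reserves 6.5 < 9 mo → does not qualify.
Option C: score 665 < 720; DTI 43.3% ≤ 45%; LTV 78.4% ≤ 110%; reserves 6.5 ≥ 3 mo → does not qualify.

Option A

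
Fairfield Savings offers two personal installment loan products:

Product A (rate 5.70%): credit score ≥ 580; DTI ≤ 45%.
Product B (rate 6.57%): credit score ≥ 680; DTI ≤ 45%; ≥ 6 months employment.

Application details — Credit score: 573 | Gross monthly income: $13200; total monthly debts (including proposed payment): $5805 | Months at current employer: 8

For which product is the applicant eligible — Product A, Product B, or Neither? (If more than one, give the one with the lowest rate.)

DTI = 5,805/13,200 = 44%.
Product A: score 573 < 580; DTI 44% ≤ 45% → does not qualify.
Product B: score 573 < 680; DTI 44% ≤ 45%; employment 8 ≥ 6 mo → does not qualify.

Neither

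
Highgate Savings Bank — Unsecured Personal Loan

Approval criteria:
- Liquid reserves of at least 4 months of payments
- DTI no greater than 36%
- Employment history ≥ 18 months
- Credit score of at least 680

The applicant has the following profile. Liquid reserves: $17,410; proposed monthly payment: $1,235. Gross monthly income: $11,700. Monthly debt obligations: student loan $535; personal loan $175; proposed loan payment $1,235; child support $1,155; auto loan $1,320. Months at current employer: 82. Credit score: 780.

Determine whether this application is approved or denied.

Reserves = 17,410/1,235 = 14.1 months ≥ 4
Total monthly debts = (535 + 175 + 1,235 + 1,155 + 1,320) = 4,420. DTI = 4,420/11,700 = 37.8% > 36%
Employment 82 ≥ 18 months
Credit score 780 ≥ 680 (meets)
Fails on DTI.

Denied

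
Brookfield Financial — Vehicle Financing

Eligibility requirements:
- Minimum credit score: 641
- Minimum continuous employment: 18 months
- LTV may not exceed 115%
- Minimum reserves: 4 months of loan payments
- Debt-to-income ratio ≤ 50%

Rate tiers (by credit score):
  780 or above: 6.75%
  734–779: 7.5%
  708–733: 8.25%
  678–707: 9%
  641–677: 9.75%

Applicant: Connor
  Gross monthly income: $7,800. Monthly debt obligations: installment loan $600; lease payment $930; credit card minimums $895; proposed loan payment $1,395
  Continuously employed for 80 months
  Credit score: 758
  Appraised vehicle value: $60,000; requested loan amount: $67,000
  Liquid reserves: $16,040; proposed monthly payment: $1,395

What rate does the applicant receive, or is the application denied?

Credit score 758 ≥ 641 (meets minimum)
Reserves: 16,040 ÷ 1,395 = 11.5 months (meets 4-month minimum)
LTV = 67,000/60,000 = 111.7% ≤ 115%
Total monthly debts = (600 + 930 + 895 + 1,395) = 3,820. DTI = 3,820/7,800 = 49% ≤ 50%
Employment 80 ≥ 18 months
All requirements met. Score 758 falls in the 734–779 tier → 7.5%.

Approved at 7.5%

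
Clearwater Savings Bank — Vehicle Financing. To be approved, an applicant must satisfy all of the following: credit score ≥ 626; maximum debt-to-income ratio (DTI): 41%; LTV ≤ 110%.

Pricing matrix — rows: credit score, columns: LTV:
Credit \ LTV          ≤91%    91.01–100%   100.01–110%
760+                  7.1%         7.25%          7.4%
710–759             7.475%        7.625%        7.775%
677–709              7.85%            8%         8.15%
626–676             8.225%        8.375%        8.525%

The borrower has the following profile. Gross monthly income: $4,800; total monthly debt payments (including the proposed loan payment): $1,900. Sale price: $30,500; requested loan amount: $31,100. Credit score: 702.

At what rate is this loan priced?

8.15%

Credit score 702 ≥ 626; DTI = 1,900/4,800 = 39.6% ≤ 41%
Loan-to-value = 31,100/30,500 = 102% — pass (110% max)
Score 702 is in the 677–709 band; LTV 102% is in the 100.01–110% band → 8.15%.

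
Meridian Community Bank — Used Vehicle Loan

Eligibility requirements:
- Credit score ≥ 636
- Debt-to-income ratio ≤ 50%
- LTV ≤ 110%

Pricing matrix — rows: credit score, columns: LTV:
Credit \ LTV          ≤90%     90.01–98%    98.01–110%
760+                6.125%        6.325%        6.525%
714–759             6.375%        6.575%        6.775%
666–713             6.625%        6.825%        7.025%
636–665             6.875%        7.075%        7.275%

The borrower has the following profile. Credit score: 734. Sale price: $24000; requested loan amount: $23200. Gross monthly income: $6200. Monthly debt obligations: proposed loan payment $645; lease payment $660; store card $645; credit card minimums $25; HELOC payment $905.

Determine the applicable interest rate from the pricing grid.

6.575%

Credit score 734 ≥ 636; Total monthly debts = (645 + 660 + 645 + 25 + 905) = 2,880. DTI: 2,880 ÷ 6,200 = 46.5%, within the 50% cap
Loan-to-value = 23,200/24,000 = 96.7% — pass (110% max)
Score 734 is in the 714–759 band; LTV 96.7% is in the 90.01–98% band → 6.575%.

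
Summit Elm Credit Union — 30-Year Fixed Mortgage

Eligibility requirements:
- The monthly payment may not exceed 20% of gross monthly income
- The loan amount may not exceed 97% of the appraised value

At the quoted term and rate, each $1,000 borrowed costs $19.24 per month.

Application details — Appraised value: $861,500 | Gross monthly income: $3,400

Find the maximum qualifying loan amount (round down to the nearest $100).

$35,300

Payment cap: 20% × $3,400 = $680/month.
At $19.24 per $1,000, that supports 680/19.24 × 1,000 ≈ $35,343 → $35,300.
LTV cap: 97% × $861,500 = $835,655 → $835,600.
Binding constraint: payment-to-income.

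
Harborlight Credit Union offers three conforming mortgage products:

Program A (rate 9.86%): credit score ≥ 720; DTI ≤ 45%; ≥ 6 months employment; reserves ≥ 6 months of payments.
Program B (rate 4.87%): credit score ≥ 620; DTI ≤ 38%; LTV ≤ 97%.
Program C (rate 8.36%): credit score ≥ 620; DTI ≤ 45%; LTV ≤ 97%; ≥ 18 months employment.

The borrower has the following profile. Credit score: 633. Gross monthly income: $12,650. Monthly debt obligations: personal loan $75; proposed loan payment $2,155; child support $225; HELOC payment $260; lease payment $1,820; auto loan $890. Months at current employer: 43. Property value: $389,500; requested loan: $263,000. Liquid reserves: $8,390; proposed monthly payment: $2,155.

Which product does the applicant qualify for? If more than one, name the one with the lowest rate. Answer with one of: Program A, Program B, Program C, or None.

Program C

Total debts = (75 + 2,155 + 225 + 260 + 1,820 + 890) = 5,425; DTI = 5,425/12,650 = 42.9%.
LTV = 263,000/389,500 = 67.5%.
Reserves = 8,390/2,155 = 3.9 months.
Program A: score 633 < 720; DTI 42.9% ≤ 45%; employment 43 ≥ 6 mo; reserves 3.9 < 6 mo → does not qualify.
Program B: score 633 ≥ 620; DTI 42.9% > 38%; LTV 67.5% ≤ 97% → does not qualify.
Program C: score 633 ≥ 620; DTI 42.9% ≤ 45%; LTV 67.5% ≤ 97%; employment 43 ≥ 18 mo → qualifies.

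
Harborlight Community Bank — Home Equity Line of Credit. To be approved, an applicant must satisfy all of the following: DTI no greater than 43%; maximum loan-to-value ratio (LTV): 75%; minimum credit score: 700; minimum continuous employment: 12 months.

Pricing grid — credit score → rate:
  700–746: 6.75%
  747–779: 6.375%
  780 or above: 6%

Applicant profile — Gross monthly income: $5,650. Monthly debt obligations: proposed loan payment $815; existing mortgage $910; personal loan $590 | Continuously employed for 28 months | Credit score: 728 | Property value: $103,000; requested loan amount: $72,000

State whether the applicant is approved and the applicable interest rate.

Approved at 6.75%

Credit score 728 ≥ 700 (meets minimum)
Total monthly debts = (815 + 910 + 590) = 2,315. Debt-to-income = 2,315/5,650 = 41% — meets 43% limit
LTV = 72,000/103,000 = 69.9% ≤ 75%
Employment 28 ≥ 12 months
All requirements met. Score 728 falls in the 700–746 tier → 6.75%.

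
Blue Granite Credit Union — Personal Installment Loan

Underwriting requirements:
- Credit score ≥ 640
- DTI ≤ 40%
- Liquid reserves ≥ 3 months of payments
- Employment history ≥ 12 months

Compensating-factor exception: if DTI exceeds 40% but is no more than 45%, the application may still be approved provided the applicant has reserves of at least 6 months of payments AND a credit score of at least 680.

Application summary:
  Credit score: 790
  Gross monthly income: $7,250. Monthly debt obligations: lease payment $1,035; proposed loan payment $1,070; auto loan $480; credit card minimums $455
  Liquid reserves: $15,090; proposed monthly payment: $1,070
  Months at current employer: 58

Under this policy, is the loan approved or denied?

Credit score 790 ≥ 640 (meets base)
Total debts = (1,035 + 1,070 + 480 + 455) = 3,040. DTI = 3,040/7,250 = 41.9% > 40% — standard DTI limit exceeded.
Liquid reserves cover 15,090/1,070 = 14.1 months — ≥ 3 required
Employment 58 ≥ 12 months
DTI 41.9% is within the 40%–45% exception band; checking compensating factors.
Reserves 14.1 ≥ 6 months; credit score 790 ≥ 680.
Both override conditions satisfied; DTI exception granted.

Approved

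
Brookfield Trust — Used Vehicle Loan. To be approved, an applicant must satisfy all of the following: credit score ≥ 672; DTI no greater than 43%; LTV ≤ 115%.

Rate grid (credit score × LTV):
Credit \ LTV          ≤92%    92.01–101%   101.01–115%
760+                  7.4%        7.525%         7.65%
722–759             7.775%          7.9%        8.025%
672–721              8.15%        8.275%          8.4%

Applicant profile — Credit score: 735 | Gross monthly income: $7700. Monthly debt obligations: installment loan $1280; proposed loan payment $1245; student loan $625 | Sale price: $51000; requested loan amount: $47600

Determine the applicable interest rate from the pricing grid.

Credit score 735 ≥ 672; Total monthly debts = (1,280 + 1,245 + 625) = 3,150. Debt-to-income = 3,150/7,700 = 40.9% — meets 43% limit
LTV = 47,600/51,000 = 93.3% ≤ 115%
Credit 735 → row 722–759; LTV 93.3% → column 92.01–101%. Grid cell → 7.9%.

7.9%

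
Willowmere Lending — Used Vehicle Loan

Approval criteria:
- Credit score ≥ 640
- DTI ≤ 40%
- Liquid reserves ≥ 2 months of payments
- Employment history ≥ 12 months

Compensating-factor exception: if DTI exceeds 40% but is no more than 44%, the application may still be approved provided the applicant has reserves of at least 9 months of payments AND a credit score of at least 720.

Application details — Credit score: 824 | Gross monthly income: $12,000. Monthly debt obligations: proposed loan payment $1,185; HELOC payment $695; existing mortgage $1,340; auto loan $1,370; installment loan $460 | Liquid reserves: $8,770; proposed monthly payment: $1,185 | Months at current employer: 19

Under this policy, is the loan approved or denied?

Credit score 824 ≥ 640 (meets base)
Total debts = (1,185 + 695 + 1,340 + 1,370 + 460) = 5,050. DTI: 5,050 ÷ 12,000 = 42.1%, over the 40% base limit.
Reserves = 8,770/1,185 = 7.4 months ≥ 2
Employment 19 ≥ 12 months
42.1% falls in the override range (40%–44%), so the compensating-factor test applies.
Reserves 7.4 < 9 months; credit score 824 ≥ 720.
Override conditions not both satisfied; exception does not apply.

Denied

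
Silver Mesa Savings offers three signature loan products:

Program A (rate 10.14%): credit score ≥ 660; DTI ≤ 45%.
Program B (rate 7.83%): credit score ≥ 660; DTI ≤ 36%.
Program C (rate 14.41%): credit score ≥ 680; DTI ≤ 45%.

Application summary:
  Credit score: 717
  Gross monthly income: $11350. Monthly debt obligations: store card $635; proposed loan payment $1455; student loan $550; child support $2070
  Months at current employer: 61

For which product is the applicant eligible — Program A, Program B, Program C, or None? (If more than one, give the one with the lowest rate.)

Total debts = (635 + 1,455 + 550 + 2,070) = 4,710; DTI = 4,710/11,350 = 41.5%.
Program A: score 717 ≥ 660; DTI 41.5% ≤ 45% → qualifies.
Program B: score 717 ≥ 660; DTI 41.5% > 36% → does not qualify.
Program C: score 717 ≥ 680; DTI 41.5% ≤ 45% → qualifies.
Qualifying: Program A, Program C. Lowest rate is 10.14% → Program A.

Program A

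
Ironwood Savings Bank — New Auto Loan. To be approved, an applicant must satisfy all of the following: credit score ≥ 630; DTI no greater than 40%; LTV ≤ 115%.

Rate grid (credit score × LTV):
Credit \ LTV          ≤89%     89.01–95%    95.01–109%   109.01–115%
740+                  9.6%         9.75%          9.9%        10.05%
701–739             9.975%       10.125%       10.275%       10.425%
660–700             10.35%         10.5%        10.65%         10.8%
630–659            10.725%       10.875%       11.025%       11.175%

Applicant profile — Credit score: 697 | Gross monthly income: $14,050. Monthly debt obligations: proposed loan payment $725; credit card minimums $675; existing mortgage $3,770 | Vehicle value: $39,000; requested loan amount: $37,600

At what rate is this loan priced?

Credit score 697 ≥ 630; Total monthly debts = (725 + 675 + 3,770) = 5,170. DTI: 5,170 ÷ 14,050 = 36.8%, within the 40% cap
LTV = 37,600/39,000 = 96.4% ≤ 115%
Credit 697 → row 660–700; LTV 96.4% → column 95.01–109%. Grid cell → 10.65%.

10.65%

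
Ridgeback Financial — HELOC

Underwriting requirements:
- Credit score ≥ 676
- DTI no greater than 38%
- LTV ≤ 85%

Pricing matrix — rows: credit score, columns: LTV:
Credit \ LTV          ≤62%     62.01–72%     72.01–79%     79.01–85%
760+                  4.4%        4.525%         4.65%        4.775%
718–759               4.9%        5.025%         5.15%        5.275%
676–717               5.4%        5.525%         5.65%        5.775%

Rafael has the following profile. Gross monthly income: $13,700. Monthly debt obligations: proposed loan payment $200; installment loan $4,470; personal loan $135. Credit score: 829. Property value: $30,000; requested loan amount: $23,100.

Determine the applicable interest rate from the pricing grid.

4.65%

Credit score 829 ≥ 676; Total monthly debts = (200 + 4,470 + 135) = 4,805. DTI: 4,805 ÷ 13,700 = 35.1%, within the 38% cap
Loan-to-value = 23,100/30,000 = 77% — pass (85% max)
Row: 829 falls in 760+. Column: 77% falls in 72.01–79%. Rate = 4.65%.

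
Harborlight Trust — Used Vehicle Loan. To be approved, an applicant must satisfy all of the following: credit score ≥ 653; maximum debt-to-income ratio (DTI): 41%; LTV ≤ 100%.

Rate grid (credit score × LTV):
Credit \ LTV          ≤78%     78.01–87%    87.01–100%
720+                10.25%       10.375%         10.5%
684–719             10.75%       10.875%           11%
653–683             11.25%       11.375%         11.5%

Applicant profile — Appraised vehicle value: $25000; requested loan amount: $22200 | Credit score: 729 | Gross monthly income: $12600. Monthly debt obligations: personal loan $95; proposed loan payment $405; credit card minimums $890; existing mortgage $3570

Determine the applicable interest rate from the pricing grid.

Credit score 729 ≥ 653; Total monthly debts = (95 + 405 + 890 + 3,570) = 4,960. Debt-to-income = 4,960/12,600 = 39.4% — meets 41% limit
LTV: 22,200 ÷ 25,000 = 88.8%, within 100% cap
Credit 729 → row 720+; LTV 88.8% → column 87.01–100%. Grid cell → 10.5%.

10.5%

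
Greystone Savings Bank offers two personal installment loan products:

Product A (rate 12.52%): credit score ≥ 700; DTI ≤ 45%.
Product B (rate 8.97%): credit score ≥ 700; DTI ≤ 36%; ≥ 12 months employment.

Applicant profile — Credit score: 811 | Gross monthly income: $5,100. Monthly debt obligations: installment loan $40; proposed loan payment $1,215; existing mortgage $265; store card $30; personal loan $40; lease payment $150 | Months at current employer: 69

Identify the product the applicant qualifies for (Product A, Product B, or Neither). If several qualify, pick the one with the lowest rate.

Product B

Total debts = (40 + 1,215 + 265 + 30 + 40 + 150) = 1,740; DTI = 1,740/5,100 = 34.1%.
Product A: score 811 ≥ 700; DTI 34.1% ≤ 45% → qualifies.
Product B: score 811 ≥ 700; DTI 34.1% ≤ 36%; employment 69 ≥ 12 mo → qualifies.
Qualifying: Product A, Product B. Lowest rate is 8.97% → Product B.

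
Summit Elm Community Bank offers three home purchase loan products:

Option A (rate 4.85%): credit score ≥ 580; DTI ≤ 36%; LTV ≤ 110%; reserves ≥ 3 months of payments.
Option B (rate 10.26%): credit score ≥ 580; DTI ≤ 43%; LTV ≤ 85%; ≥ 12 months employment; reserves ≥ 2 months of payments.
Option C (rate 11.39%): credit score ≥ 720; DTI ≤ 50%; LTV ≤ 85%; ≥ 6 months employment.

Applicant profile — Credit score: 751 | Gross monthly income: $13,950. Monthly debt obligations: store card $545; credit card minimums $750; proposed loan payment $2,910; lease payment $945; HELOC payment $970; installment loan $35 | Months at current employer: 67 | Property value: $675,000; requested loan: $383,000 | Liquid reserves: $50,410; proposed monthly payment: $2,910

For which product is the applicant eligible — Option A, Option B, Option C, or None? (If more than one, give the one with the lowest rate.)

Option C

Total debts = (545 + 750 + 2,910 + 945 + 970 + 35) = 6,155; DTI = 6,155/13,950 = 44.1%.
LTV = 383,000/675,000 = 56.7%.
Reserves = 50,410/2,910 = 17.3 months.
Option A: score 751 ≥ 580; DTI 44.1% > 36%; LTV 56.7% ≤ 110%; reserves 17.3 ≥ 3 mo → does not qualify.
Option B: score 751 ≥ 580; DTI 44.1% > 43%; LTV 56.7% ≤ 85%; employment 67 ≥ 12 mo; reserves 17.3 ≥ 2 mo → does not qualify.
Option C: score 751 ≥ 720; DTI 44.1% ≤ 50%; LTV 56.7% ≤ 85%; employment 67 ≥ 6 mo → qualifies.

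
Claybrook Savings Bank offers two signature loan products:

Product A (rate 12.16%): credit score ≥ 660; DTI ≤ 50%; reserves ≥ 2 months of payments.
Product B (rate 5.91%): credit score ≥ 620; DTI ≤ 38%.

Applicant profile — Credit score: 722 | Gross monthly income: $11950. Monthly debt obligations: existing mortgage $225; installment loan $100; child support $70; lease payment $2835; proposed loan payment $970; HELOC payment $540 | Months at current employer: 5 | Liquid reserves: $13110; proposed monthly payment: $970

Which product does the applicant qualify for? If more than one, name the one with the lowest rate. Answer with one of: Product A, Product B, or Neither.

Product A

Total debts = (225 + 100 + 70 + 2,835 + 970 + 540) = 4,740; DTI = 4,740/11,950 = 39.7%.
Reserves = 13,110/970 = 13.5 months.
Product A: score 722 ≥ 660; DTI 39.7% ≤ 50%; reserves 13.5 ≥ 2 mo → qualifies.
Product B: score 722 ≥ 620; DTI 39.7% > 38% → does not qualify.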